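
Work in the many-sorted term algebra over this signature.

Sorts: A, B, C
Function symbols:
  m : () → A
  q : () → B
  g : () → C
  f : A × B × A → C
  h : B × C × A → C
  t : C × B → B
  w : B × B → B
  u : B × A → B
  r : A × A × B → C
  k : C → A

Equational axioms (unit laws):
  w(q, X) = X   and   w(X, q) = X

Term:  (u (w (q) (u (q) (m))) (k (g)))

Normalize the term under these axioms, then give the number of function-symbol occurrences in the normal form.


size = 6

1. (u (w (q) (u (q) (m))) (k (g)))  →  (u (u (q) (m)) (k (g)))
normal form: (u (u (q) (m)) (k (g)))


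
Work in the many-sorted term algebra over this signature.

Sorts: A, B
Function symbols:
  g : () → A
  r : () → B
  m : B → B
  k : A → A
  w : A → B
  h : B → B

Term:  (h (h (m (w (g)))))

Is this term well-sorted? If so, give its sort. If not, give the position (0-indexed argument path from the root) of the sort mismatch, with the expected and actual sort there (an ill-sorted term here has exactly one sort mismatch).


        (g) : A
      (w (g)) : B
    (m (w (g))) : B
  (h (m (w (g)))) : B
(h (h (m (w (g))))) : B

well-sorted; sort = B


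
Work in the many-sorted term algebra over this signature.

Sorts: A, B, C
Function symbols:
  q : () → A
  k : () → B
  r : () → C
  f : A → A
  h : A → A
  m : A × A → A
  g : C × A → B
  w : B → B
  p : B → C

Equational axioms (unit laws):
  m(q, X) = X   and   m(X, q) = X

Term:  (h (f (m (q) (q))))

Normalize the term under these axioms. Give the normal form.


1. (h (f (m (q) (q))))  →  (h (f (q)))

normal form = (h (f (q)))


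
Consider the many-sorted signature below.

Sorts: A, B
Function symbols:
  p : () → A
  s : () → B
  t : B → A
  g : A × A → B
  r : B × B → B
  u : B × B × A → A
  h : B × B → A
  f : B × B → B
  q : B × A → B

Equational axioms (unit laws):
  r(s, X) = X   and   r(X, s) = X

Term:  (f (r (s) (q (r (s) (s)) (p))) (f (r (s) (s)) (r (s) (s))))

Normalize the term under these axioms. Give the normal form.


1. (f (r (s) (q (r (s) (s)) (p))) (f (r (s) (s)) (r (s) (s))))  →  (f (q (r (s) (s)) (p)) (f (r (s) (s)) (r (s) (s))))
2. (f (q (r (s) (s)) (p)) (f (r (s) (s)) (r (s) (s))))  →  (f (q (s) (p)) (f (r (s) (s)) (r (s) (s))))
3. (f (q (s) (p)) (f (r (s) (s)) (r (s) (s))))  →  (f (q (s) (p)) (f (s) (r (s) (s))))
4. (f (q (s) (p)) (f (s) (r (s) (s))))  →  (f (q (s) (p)) (f (s) (s)))

normal form = (f (q (s) (p)) (f (s) (s)))


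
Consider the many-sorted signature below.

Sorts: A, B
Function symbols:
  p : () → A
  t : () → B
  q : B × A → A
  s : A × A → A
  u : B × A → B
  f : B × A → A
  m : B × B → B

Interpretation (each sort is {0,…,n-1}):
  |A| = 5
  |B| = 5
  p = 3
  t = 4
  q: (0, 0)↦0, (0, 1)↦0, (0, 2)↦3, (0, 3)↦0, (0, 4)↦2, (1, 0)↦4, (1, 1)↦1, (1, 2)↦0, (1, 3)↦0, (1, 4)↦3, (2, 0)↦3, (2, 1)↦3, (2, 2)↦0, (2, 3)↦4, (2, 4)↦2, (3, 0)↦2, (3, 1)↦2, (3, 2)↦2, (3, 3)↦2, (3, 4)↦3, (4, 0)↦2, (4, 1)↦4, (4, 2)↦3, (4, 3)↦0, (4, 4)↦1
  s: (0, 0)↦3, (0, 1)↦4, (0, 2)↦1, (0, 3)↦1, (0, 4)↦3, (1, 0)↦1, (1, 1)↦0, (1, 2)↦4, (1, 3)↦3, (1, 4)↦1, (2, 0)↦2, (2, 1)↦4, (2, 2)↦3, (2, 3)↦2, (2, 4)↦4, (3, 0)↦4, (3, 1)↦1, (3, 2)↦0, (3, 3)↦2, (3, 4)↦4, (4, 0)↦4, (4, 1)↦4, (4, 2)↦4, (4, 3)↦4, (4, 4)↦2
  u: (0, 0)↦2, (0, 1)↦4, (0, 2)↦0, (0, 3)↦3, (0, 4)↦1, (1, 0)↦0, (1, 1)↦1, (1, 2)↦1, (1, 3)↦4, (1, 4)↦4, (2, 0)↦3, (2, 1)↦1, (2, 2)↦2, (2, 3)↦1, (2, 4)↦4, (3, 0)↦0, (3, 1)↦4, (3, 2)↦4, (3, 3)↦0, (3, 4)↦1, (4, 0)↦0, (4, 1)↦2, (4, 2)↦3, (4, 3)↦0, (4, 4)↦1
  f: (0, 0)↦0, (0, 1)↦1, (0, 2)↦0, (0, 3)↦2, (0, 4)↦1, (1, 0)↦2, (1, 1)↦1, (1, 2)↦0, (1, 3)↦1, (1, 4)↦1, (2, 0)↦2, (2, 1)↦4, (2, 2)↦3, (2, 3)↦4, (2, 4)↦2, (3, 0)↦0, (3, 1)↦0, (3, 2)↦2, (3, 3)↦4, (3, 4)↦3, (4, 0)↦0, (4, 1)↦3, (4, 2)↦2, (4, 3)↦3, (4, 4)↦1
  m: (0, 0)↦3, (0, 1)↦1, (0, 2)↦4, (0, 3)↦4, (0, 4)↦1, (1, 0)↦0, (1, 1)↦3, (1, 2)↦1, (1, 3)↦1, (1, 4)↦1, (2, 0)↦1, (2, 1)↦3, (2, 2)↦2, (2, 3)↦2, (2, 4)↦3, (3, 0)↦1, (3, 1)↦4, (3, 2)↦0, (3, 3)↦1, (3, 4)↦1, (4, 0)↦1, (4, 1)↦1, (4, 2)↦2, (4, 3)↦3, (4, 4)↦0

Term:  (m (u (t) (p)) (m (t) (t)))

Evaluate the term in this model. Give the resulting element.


  t = 4
  p = 3
  (u (t) (p)) = u(4, 3) = 0
  t = 4
  t = 4
  (m (t) (t)) = m(4, 4) = 0
  (m (u (t) (p)) (m (t) (t))) = m(0, 0) = 3

value = 3


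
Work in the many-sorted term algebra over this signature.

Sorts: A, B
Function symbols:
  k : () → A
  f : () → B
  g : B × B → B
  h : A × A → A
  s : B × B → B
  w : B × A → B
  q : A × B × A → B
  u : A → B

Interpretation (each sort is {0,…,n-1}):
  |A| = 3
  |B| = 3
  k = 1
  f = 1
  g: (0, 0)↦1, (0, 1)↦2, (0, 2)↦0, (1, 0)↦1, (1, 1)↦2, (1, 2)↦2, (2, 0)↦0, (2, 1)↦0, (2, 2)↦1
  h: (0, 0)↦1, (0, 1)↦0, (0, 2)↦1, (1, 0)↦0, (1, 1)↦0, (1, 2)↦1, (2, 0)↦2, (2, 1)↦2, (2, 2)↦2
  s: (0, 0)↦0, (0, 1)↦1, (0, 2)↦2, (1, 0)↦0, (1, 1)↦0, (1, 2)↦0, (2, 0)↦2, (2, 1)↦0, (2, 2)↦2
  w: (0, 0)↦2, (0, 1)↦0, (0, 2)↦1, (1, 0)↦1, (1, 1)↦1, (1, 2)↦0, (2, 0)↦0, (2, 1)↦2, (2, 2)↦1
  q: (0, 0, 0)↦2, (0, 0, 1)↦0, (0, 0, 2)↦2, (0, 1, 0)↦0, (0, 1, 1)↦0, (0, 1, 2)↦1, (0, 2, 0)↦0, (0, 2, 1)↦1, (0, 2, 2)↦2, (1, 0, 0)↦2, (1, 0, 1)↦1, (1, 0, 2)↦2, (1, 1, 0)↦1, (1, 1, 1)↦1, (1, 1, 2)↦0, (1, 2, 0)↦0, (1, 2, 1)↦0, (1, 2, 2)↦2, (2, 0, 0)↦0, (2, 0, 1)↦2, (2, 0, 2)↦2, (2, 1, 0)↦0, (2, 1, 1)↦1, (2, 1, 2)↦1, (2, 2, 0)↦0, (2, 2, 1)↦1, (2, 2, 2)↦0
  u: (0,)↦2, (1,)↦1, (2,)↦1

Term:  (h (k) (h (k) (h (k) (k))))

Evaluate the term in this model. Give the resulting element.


  k = 1
  k = 1
  k = 1
  k = 1
  (h (k) (k)) = h(1, 1) = 0
  (h (k) (h (k) (k))) = h(1, 0) = 0
  (h (k) (h (k) (h (k) (k)))) = h(1, 0) = 0

value = 0


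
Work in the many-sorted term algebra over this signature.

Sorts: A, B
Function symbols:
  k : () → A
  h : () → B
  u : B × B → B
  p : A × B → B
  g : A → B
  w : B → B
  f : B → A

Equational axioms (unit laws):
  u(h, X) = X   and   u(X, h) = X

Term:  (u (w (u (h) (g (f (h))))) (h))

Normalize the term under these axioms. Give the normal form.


normal form = (w (g (f (h))))

1. (u (w (u (h) (g (f (h))))) (h))  →  (w (u (h) (g (f (h)))))
2. (w (u (h) (g (f (h)))))  →  (w (g (f (h))))


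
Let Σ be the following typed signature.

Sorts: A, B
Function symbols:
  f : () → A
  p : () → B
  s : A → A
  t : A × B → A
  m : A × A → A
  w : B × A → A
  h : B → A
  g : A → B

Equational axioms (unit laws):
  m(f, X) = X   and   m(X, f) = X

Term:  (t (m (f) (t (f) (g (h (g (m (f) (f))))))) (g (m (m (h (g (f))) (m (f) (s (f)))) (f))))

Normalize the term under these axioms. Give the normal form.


normal form = (t (t (f) (g (h (g (f))))) (g (m (h (g (f))) (s (f)))))

1. (t (m (f) (t (f) (g (h (g (m (f) (f))))))) (g (m (m (h (g (f))) (m (f) (s (f)))) (f))))  →  (t (t (f) (g (h (g (m (f) (f)))))) (g (m (m (h (g (f))) (m (f) (s (f)))) (f))))
2. (t (t (f) (g (h (g (m (f) (f)))))) (g (m (m (h (g (f))) (m (f) (s (f)))) (f))))  →  (t (t (f) (g (h (g (f))))) (g (m (m (h (g (f))) (m (f) (s (f)))) (f))))
3. (t (t (f) (g (h (g (f))))) (g (m (m (h (g (f))) (m (f) (s (f)))) (f))))  →  (t (t (f) (g (h (g (f))))) (g (m (h (g (f))) (m (f) (s (f))))))
4. (t (t (f) (g (h (g (f))))) (g (m (h (g (f))) (m (f) (s (f))))))  →  (t (t (f) (g (h (g (f))))) (g (m (h (g (f))) (s (f)))))


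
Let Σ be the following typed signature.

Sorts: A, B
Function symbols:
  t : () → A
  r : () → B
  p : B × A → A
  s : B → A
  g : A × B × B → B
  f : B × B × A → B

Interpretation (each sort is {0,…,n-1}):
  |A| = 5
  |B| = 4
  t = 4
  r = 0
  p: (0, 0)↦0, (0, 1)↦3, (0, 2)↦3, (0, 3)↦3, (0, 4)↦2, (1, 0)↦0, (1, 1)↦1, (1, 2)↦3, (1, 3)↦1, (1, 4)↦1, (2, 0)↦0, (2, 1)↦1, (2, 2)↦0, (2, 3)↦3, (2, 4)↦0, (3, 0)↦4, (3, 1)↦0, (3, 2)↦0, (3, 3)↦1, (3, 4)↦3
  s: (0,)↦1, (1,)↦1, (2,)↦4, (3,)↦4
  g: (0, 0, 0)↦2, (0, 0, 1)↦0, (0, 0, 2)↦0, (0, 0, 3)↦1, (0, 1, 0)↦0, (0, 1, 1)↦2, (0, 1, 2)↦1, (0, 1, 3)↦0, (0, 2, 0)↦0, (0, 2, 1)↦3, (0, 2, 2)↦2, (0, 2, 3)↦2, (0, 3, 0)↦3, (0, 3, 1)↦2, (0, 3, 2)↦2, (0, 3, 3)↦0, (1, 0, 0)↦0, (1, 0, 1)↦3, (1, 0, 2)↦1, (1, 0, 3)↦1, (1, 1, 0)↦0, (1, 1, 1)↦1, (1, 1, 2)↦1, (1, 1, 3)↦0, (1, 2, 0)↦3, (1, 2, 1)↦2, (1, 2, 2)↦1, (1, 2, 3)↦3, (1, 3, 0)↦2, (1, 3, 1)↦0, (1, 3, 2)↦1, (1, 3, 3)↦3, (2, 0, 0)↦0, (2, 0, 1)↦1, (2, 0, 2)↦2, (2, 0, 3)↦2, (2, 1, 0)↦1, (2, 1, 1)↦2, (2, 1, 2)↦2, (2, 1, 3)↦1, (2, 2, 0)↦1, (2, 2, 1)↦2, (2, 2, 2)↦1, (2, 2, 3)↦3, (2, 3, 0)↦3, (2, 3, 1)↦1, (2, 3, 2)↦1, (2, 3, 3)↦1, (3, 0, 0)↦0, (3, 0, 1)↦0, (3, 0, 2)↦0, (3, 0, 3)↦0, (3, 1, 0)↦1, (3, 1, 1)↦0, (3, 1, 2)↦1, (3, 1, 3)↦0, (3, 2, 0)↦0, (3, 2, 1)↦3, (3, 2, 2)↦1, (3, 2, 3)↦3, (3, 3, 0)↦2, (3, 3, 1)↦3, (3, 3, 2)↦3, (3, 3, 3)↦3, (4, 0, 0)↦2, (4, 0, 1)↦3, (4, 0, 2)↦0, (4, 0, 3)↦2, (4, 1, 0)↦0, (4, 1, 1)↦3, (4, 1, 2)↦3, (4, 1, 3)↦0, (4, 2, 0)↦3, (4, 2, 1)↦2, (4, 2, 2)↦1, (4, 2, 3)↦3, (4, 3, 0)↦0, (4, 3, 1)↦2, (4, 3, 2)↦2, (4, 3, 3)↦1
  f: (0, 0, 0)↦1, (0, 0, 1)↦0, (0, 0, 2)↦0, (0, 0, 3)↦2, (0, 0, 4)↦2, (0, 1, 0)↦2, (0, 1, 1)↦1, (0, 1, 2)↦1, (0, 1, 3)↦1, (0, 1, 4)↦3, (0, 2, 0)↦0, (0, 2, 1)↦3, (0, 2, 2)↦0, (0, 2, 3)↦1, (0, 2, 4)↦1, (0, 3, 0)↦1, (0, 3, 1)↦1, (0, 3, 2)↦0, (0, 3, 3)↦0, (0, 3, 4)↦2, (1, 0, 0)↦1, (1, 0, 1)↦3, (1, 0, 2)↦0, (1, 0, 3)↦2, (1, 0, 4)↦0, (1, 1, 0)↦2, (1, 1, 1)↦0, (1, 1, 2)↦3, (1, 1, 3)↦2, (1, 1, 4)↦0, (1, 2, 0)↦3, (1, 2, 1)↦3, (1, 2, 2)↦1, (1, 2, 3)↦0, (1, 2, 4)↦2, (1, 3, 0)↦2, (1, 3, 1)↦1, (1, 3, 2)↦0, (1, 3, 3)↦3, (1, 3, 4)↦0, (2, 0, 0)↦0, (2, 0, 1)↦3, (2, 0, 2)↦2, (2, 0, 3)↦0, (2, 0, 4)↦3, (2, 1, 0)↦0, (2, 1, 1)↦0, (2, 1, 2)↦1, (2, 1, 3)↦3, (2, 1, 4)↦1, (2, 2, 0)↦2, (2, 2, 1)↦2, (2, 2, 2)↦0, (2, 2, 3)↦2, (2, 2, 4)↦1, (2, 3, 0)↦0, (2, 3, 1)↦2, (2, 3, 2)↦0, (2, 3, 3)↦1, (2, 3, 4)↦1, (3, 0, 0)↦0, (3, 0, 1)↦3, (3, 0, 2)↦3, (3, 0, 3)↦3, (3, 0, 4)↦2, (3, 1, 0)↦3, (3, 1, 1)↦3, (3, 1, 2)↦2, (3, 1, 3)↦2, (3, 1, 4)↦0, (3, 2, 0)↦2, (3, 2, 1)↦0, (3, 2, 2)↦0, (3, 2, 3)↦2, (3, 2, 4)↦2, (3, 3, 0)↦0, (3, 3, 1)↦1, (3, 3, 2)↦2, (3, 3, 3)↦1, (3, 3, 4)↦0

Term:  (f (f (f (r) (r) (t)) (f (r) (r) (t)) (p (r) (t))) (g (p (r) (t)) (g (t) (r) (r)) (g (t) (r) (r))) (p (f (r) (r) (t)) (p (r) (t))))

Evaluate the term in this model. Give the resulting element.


value = 2

  r = 0
  r = 0
  t = 4
  (f (r) (r) (t)) = f(0, 0, 4) = 2
  r = 0
  r = 0
  t = 4
  (f (r) (r) (t)) = f(0, 0, 4) = 2
  r = 0
  t = 4
  (p (r) (t)) = p(0, 4) = 2
  (f (f (r) (r) (t)) (f (r) (r) (t)) (p (r) (t))) = f(2, 2, 2) = 0
  r = 0
  t = 4
  (p (r) (t)) = p(0, 4) = 2
  t = 4
  r = 0
  r = 0
  (g (t) (r) (r)) = g(4, 0, 0) = 2
  t = 4
  r = 0
  r = 0
  (g (t) (r) (r)) = g(4, 0, 0) = 2
  (g (p (r) (t)) (g (t) (r) (r)) (g (t) (r) (r))) = g(2, 2, 2) = 1
  r = 0
  r = 0
  t = 4
  (f (r) (r) (t)) = f(0, 0, 4) = 2
  r = 0
  t = 4
  (p (r) (t)) = p(0, 4) = 2
  (p (f (r) (r) (t)) (p (r) (t))) = p(2, 2) = 0
  (f (f (f (r) (r) (t)) (f (r) (r) (t)) (p (r) (t))) (g (p (r) (t)) (g (t) (r) (r)) (g (t) (r) (r))) (p (f (r) (r) (t)) (p (r) (t)))) = f(0, 1, 0) = 2


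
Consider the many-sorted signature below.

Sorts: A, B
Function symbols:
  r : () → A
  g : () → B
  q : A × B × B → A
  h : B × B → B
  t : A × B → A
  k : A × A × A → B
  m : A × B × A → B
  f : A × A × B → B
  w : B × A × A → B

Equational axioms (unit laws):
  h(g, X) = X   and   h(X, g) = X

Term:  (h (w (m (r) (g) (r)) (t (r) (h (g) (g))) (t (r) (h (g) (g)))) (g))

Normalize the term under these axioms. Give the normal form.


1. (h (w (m (r) (g) (r)) (t (r) (h (g) (g))) (t (r) (h (g) (g)))) (g))  →  (w (m (r) (g) (r)) (t (r) (h (g) (g))) (t (r) (h (g) (g))))
2. (w (m (r) (g) (r)) (t (r) (h (g) (g))) (t (r) (h (g) (g))))  →  (w (m (r) (g) (r)) (t (r) (g)) (t (r) (h (g) (g))))
3. (w (m (r) (g) (r)) (t (r) (g)) (t (r) (h (g) (g))))  →  (w (m (r) (g) (r)) (t (r) (g)) (t (r) (g)))

normal form = (w (m (r) (g) (r)) (t (r) (g)) (t (r) (g)))


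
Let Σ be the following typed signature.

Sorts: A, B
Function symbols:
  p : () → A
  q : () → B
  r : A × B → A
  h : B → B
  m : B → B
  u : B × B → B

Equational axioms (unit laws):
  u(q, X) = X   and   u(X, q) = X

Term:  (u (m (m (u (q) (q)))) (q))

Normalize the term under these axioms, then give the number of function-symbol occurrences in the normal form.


size = 3

1. (u (m (m (u (q) (q)))) (q))  →  (m (m (u (q) (q))))
2. (m (m (u (q) (q))))  →  (m (m (q)))
normal form: (m (m (q)))


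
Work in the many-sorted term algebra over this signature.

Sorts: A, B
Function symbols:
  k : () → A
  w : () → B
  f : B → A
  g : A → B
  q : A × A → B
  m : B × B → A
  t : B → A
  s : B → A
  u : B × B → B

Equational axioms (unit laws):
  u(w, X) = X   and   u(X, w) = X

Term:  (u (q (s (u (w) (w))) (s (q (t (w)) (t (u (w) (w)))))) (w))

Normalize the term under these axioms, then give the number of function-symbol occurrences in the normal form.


size = 9

1. (u (q (s (u (w) (w))) (s (q (t (w)) (t (u (w) (w)))))) (w))  →  (q (s (u (w) (w))) (s (q (t (w)) (t (u (w) (w))))))
2. (q (s (u (w) (w))) (s (q (t (w)) (t (u (w) (w))))))  →  (q (s (w)) (s (q (t (w)) (t (u (w) (w))))))
3. (q (s (w)) (s (q (t (w)) (t (u (w) (w))))))  →  (q (s (w)) (s (q (t (w)) (t (w)))))
normal form: (q (s (w)) (s (q (t (w)) (t (w)))))


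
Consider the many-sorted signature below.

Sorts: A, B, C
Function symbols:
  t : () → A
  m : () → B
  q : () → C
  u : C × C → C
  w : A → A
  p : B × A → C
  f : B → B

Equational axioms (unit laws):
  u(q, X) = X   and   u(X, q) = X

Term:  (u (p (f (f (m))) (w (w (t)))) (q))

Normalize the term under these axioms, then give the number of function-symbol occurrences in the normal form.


size = 7

1. (u (p (f (f (m))) (w (w (t)))) (q))  →  (p (f (f (m))) (w (w (t))))
normal form: (p (f (f (m))) (w (w (t))))


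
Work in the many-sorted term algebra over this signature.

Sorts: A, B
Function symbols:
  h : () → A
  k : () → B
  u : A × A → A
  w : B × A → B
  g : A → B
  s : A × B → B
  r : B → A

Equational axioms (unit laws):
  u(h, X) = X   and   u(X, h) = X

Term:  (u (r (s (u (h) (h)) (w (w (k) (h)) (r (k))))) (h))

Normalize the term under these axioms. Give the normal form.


normal form = (r (s (h) (w (w (k) (h)) (r (k)))))

1. (u (r (s (u (h) (h)) (w (w (k) (h)) (r (k))))) (h))  →  (r (s (u (h) (h)) (w (w (k) (h)) (r (k)))))
2. (r (s (u (h) (h)) (w (w (k) (h)) (r (k)))))  →  (r (s (h) (w (w (k) (h)) (r (k)))))


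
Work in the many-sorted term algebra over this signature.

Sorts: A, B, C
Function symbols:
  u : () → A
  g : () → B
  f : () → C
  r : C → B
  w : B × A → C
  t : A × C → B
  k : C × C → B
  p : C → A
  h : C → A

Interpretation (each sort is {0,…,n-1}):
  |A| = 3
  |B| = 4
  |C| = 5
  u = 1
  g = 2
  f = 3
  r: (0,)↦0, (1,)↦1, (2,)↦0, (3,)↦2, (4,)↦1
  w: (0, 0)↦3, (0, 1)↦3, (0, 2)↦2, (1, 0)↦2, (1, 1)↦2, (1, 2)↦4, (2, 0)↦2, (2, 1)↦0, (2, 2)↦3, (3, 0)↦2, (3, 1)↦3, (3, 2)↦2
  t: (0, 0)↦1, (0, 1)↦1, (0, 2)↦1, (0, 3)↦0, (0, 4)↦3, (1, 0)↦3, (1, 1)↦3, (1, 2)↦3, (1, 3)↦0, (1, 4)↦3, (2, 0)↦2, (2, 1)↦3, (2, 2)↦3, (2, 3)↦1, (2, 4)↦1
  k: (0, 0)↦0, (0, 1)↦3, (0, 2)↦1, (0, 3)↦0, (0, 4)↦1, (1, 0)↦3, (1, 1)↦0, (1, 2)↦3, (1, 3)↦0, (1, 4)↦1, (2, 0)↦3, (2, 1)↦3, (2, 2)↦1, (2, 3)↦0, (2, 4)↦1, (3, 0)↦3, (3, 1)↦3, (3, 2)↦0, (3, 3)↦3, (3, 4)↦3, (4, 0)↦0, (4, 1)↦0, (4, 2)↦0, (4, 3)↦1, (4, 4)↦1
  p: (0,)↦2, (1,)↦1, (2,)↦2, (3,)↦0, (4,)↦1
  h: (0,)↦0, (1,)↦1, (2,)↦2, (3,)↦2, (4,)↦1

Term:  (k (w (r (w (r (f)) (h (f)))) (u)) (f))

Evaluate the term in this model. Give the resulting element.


value = 0

  f = 3
  (r (f)) = r(3,) = 2
  f = 3
  (h (f)) = h(3,) = 2
  (w (r (f)) (h (f))) = w(2, 2) = 3
  (r (w (r (f)) (h (f)))) = r(3,) = 2
  u = 1
  (w (r (w (r (f)) (h (f)))) (u)) = w(2, 1) = 0
  f = 3
  (k (w (r (w (r (f)) (h (f)))) (u)) (f)) = k(0, 3) = 0


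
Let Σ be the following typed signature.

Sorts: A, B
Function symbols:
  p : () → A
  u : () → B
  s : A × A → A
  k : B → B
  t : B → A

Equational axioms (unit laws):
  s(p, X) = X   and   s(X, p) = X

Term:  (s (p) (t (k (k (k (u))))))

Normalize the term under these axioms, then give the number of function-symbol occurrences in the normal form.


size = 5

1. (s (p) (t (k (k (k (u))))))  →  (t (k (k (k (u)))))
normal form: (t (k (k (k (u)))))


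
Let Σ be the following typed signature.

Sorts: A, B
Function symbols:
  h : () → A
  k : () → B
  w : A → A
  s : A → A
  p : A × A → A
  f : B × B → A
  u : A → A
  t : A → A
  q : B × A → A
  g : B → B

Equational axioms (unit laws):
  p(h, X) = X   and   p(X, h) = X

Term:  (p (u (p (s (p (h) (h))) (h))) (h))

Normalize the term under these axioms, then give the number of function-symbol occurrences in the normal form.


size = 3

1. (p (u (p (s (p (h) (h))) (h))) (h))  →  (u (p (s (p (h) (h))) (h)))
2. (u (p (s (p (h) (h))) (h)))  →  (u (s (p (h) (h))))
3. (u (s (p (h) (h))))  →  (u (s (h)))
normal form: (u (s (h)))


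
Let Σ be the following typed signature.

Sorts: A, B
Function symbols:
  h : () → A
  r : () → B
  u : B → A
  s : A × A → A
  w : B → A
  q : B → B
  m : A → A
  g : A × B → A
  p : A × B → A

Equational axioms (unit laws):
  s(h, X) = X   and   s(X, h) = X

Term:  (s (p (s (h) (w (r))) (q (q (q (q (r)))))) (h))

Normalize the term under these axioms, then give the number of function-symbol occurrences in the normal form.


size = 8

1. (s (p (s (h) (w (r))) (q (q (q (q (r)))))) (h))  →  (p (s (h) (w (r))) (q (q (q (q (r))))))
2. (p (s (h) (w (r))) (q (q (q (q (r))))))  →  (p (w (r)) (q (q (q (q (r))))))
normal form: (p (w (r)) (q (q (q (q (r))))))


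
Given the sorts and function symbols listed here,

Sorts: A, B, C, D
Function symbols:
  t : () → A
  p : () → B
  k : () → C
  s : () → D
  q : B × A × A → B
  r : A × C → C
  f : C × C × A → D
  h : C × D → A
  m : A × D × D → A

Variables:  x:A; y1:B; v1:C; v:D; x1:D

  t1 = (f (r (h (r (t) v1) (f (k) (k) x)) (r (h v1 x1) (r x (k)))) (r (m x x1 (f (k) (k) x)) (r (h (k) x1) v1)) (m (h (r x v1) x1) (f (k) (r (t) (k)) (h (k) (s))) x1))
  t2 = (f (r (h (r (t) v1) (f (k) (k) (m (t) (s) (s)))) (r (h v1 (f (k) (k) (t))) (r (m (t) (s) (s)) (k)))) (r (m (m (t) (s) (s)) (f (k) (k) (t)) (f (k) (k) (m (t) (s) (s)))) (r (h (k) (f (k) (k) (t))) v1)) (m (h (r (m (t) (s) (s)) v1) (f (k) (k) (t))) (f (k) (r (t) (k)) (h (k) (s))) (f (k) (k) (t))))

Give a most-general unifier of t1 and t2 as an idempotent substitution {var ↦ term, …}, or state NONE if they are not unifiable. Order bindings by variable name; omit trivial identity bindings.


{x ↦ (m (t) (s) (s)), x1 ↦ (f (k) (k) (t))}


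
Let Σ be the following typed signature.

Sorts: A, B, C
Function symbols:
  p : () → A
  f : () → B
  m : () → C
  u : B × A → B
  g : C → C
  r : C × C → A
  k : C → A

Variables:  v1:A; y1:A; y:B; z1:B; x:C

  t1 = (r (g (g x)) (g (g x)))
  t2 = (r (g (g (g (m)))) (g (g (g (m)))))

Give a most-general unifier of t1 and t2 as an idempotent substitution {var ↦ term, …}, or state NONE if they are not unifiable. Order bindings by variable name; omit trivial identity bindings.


{x ↦ (g (m))}


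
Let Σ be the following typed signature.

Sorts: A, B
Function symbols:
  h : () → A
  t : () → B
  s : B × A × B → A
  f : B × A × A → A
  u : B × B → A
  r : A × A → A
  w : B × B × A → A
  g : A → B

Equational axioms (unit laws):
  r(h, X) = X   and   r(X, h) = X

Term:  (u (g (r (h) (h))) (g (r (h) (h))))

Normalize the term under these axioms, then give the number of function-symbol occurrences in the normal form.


size = 5

1. (u (g (r (h) (h))) (g (r (h) (h))))  →  (u (g (h)) (g (r (h) (h))))
2. (u (g (h)) (g (r (h) (h))))  →  (u (g (h)) (g (h)))
normal form: (u (g (h)) (g (h)))


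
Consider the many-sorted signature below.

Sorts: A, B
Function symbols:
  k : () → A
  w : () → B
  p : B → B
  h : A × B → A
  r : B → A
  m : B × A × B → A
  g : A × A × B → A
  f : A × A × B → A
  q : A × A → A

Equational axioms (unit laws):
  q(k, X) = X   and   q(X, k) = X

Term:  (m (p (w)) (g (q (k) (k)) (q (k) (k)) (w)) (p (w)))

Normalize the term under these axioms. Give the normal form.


1. (m (p (w)) (g (q (k) (k)) (q (k) (k)) (w)) (p (w)))  →  (m (p (w)) (g (k) (q (k) (k)) (w)) (p (w)))
2. (m (p (w)) (g (k) (q (k) (k)) (w)) (p (w)))  →  (m (p (w)) (g (k) (k) (w)) (p (w)))

normal form = (m (p (w)) (g (k) (k) (w)) (p (w)))


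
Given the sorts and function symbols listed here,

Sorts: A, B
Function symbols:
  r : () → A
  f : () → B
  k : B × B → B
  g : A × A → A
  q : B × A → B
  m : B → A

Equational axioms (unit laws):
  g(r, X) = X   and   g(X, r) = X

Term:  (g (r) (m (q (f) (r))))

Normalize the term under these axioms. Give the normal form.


normal form = (m (q (f) (r)))

1. (g (r) (m (q (f) (r))))  →  (m (q (f) (r)))


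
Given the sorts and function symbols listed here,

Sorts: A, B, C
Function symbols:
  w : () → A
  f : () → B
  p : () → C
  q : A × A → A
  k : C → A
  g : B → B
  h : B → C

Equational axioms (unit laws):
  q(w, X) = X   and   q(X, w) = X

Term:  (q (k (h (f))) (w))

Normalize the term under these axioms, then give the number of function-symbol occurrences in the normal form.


1. (q (k (h (f))) (w))  →  (k (h (f)))
normal form: (k (h (f)))

size = 3


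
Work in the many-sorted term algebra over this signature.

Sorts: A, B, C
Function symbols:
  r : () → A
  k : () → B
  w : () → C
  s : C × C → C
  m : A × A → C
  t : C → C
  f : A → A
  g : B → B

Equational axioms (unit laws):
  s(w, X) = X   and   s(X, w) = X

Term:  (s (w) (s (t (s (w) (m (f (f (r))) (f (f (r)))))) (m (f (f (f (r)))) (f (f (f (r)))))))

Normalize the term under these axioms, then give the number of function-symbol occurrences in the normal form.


1. (s (w) (s (t (s (w) (m (f (f (r))) (f (f (r)))))) (m (f (f (f (r)))) (f (f (f (r)))))))  →  (s (t (s (w) (m (f (f (r))) (f (f (r)))))) (m (f (f (f (r)))) (f (f (f (r))))))
2. (s (t (s (w) (m (f (f (r))) (f (f (r)))))) (m (f (f (f (r)))) (f (f (f (r))))))  →  (s (t (m (f (f (r))) (f (f (r))))) (m (f (f (f (r)))) (f (f (f (r))))))
normal form: (s (t (m (f (f (r))) (f (f (r))))) (m (f (f (f (r)))) (f (f (f (r))))))

size = 18


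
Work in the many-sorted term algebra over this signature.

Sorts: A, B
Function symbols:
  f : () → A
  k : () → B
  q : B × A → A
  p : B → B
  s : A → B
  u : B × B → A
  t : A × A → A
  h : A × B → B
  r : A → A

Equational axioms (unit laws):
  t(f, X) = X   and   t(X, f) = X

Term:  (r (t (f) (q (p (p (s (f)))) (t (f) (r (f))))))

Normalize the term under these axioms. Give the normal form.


normal form = (r (q (p (p (s (f)))) (r (f))))

1. (r (t (f) (q (p (p (s (f)))) (t (f) (r (f))))))  →  (r (q (p (p (s (f)))) (t (f) (r (f)))))
2. (r (q (p (p (s (f)))) (t (f) (r (f)))))  →  (r (q (p (p (s (f)))) (r (f))))


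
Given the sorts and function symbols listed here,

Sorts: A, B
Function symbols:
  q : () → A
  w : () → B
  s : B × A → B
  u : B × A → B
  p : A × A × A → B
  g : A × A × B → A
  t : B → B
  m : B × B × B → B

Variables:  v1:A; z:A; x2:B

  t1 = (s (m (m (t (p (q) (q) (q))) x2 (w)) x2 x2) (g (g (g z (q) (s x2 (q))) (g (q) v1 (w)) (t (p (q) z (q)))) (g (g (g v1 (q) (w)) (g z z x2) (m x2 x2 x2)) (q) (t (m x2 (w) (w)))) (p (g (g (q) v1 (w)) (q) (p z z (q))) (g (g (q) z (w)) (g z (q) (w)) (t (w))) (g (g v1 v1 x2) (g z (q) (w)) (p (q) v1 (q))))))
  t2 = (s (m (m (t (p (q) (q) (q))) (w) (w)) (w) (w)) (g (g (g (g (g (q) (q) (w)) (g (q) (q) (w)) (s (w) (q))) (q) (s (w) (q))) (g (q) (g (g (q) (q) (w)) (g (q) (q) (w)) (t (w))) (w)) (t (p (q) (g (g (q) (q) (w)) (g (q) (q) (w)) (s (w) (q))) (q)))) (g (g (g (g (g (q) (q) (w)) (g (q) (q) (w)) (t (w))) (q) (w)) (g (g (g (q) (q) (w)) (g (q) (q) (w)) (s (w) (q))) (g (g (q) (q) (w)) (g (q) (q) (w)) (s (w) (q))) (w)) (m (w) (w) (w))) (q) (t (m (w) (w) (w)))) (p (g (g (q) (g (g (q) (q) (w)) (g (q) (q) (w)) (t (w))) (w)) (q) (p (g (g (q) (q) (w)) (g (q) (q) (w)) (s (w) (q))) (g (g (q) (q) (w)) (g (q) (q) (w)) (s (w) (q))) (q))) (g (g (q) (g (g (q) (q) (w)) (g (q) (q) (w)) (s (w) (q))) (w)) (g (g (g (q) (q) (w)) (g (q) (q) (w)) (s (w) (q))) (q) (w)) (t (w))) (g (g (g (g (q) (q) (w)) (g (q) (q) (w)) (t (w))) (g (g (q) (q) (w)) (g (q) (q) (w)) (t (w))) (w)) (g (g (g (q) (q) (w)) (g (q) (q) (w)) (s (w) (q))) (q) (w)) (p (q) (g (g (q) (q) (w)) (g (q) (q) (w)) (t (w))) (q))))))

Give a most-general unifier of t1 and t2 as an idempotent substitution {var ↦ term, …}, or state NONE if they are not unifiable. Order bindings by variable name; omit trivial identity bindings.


{v1 ↦ (g (g (q) (q) (w)) (g (q) (q) (w)) (t (w))), x2 ↦ (w), z ↦ (g (g (q) (q) (w)) (g (q) (q) (w)) (s (w) (q)))}


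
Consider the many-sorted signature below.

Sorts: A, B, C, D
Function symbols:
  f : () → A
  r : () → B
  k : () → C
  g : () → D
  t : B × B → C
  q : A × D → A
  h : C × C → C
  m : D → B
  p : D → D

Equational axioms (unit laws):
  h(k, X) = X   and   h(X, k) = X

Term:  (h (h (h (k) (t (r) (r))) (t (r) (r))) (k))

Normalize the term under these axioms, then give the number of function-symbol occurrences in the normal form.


1. (h (h (h (k) (t (r) (r))) (t (r) (r))) (k))  →  (h (h (k) (t (r) (r))) (t (r) (r)))
2. (h (h (k) (t (r) (r))) (t (r) (r)))  →  (h (t (r) (r)) (t (r) (r)))
normal form: (h (t (r) (r)) (t (r) (r)))

size = 7


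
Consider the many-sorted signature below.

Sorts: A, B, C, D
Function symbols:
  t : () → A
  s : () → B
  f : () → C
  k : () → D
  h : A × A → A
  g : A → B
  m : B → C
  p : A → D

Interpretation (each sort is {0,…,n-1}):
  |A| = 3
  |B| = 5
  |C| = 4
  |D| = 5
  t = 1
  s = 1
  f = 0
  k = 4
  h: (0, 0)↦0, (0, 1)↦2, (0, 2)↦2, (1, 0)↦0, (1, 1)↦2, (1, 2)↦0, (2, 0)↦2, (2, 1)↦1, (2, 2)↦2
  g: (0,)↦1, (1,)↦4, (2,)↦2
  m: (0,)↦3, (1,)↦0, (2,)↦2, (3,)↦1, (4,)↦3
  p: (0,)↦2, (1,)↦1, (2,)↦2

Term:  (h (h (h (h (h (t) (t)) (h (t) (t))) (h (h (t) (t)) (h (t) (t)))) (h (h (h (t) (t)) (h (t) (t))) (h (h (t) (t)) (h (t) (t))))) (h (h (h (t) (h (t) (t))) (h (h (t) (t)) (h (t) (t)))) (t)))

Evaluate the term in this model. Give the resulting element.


value = 1

  t = 1
  t = 1
  (h (t) (t)) = h(1, 1) = 2
  t = 1
  t = 1
  (h (t) (t)) = h(1, 1) = 2
  (h (h (t) (t)) (h (t) (t))) = h(2, 2) = 2
  t = 1
  t = 1
  (h (t) (t)) = h(1, 1) = 2
  t = 1
  t = 1
  (h (t) (t)) = h(1, 1) = 2
  (h (h (t) (t)) (h (t) (t))) = h(2, 2) = 2
  (h (h (h (t) (t)) (h (t) (t))) (h (h (t) (t)) (h (t) (t)))) = h(2, 2) = 2
  t = 1
  t = 1
  (h (t) (t)) = h(1, 1) = 2
  t = 1
  t = 1
  (h (t) (t)) = h(1, 1) = 2
  (h (h (t) (t)) (h (t) (t))) = h(2, 2) = 2
  t = 1
  t = 1
  (h (t) (t)) = h(1, 1) = 2
  t = 1
  t = 1
  (h (t) (t)) = h(1, 1) = 2
  (h (h (t) (t)) (h (t) (t))) = h(2, 2) = 2
  (h (h (h (t) (t)) (h (t) (t))) (h (h (t) (t)) (h (t) (t)))) = h(2, 2) = 2
  (h (h (h (h (t) (t)) (h (t) (t))) (h (h (t) (t)) (h (t) (t)))) (h (h (h (t) (t)) (h (t) (t))) (h (h (t) (t)) (h (t) (t))))) = h(2, 2) = 2
  t = 1
  t = 1
  t = 1
  (h (t) (t)) = h(1, 1) = 2
  (h (t) (h (t) (t))) = h(1, 2) = 0
  t = 1
  t = 1
  (h (t) (t)) = h(1, 1) = 2
  t = 1
  t = 1
  (h (t) (t)) = h(1, 1) = 2
  (h (h (t) (t)) (h (t) (t))) = h(2, 2) = 2
  (h (h (t) (h (t) (t))) (h (h (t) (t)) (h (t) (t)))) = h(0, 2) = 2
  t = 1
  (h (h (h (t) (h (t) (t))) (h (h (t) (t)) (h (t) (t)))) (t)) = h(2, 1) = 1
  (h (h (h (h (h (t) (t)) (h (t) (t))) (h (h (t) (t)) (h (t) (t)))) (h (h (h (t) (t)) (h (t) (t))) (h (h (t) (t)) (h (t) (t))))) (h (h (h (t) (h (t) (t))) (h (h (t) (t)) (h (t) (t)))) (t))) = h(2, 1) = 1


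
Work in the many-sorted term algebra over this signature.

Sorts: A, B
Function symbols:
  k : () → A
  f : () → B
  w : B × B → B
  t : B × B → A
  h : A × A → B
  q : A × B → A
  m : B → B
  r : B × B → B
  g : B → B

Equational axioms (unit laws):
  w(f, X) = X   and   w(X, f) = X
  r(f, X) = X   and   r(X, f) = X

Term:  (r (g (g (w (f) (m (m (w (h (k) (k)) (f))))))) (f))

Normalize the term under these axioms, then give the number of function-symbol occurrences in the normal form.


size = 7

1. (r (g (g (w (f) (m (m (w (h (k) (k)) (f))))))) (f))  →  (g (g (w (f) (m (m (w (h (k) (k)) (f)))))))
2. (g (g (w (f) (m (m (w (h (k) (k)) (f)))))))  →  (g (g (m (m (w (h (k) (k)) (f))))))
3. (g (g (m (m (w (h (k) (k)) (f))))))  →  (g (g (m (m (h (k) (k))))))
normal form: (g (g (m (m (h (k) (k))))))


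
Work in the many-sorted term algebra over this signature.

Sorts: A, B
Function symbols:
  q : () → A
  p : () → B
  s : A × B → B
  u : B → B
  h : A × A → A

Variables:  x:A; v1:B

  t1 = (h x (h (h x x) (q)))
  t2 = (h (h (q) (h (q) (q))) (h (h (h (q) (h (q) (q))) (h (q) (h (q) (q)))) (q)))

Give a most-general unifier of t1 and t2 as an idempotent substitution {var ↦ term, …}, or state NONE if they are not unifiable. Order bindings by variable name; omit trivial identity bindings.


{x ↦ (h (q) (h (q) (q)))}


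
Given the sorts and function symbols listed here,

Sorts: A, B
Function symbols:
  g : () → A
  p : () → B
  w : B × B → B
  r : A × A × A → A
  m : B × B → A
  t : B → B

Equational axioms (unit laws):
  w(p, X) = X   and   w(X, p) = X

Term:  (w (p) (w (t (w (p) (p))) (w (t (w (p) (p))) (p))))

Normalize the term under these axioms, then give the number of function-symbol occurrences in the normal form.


1. (w (p) (w (t (w (p) (p))) (w (t (w (p) (p))) (p))))  →  (w (t (w (p) (p))) (w (t (w (p) (p))) (p)))
2. (w (t (w (p) (p))) (w (t (w (p) (p))) (p)))  →  (w (t (p)) (w (t (w (p) (p))) (p)))
3. (w (t (p)) (w (t (w (p) (p))) (p)))  →  (w (t (p)) (t (w (p) (p))))
4. (w (t (p)) (t (w (p) (p))))  →  (w (t (p)) (t (p)))
normal form: (w (t (p)) (t (p)))

size = 5


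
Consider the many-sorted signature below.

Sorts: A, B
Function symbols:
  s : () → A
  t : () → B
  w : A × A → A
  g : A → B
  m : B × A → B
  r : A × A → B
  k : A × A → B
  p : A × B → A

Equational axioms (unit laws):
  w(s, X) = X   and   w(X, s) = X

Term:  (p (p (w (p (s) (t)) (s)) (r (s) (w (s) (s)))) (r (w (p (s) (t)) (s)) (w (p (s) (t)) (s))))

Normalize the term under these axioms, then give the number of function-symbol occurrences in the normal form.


size = 15

1. (p (p (w (p (s) (t)) (s)) (r (s) (w (s) (s)))) (r (w (p (s) (t)) (s)) (w (p (s) (t)) (s))))  →  (p (p (p (s) (t)) (r (s) (w (s) (s)))) (r (w (p (s) (t)) (s)) (w (p (s) (t)) (s))))
2. (p (p (p (s) (t)) (r (s) (w (s) (s)))) (r (w (p (s) (t)) (s)) (w (p (s) (t)) (s))))  →  (p (p (p (s) (t)) (r (s) (s))) (r (w (p (s) (t)) (s)) (w (p (s) (t)) (s))))
3. (p (p (p (s) (t)) (r (s) (s))) (r (w (p (s) (t)) (s)) (w (p (s) (t)) (s))))  →  (p (p (p (s) (t)) (r (s) (s))) (r (p (s) (t)) (w (p (s) (t)) (s))))
4. (p (p (p (s) (t)) (r (s) (s))) (r (p (s) (t)) (w (p (s) (t)) (s))))  →  (p (p (p (s) (t)) (r (s) (s))) (r (p (s) (t)) (p (s) (t))))
normal form: (p (p (p (s) (t)) (r (s) (s))) (r (p (s) (t)) (p (s) (t))))


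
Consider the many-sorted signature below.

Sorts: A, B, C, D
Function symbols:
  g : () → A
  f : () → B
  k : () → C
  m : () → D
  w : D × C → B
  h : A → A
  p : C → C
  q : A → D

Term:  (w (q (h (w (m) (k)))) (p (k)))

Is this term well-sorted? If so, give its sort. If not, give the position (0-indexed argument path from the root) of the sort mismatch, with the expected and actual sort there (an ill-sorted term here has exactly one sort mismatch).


        (m) : D
        (k) : C
      (w (m) (k)) : B
    (h (w (m) (k))) : ✗ arg 0 at [0, 0, 0] has sort B, expected A
    (k) : C
  (p (k)) : C

ill-sorted at position [0, 0, 0]: expected A, got B


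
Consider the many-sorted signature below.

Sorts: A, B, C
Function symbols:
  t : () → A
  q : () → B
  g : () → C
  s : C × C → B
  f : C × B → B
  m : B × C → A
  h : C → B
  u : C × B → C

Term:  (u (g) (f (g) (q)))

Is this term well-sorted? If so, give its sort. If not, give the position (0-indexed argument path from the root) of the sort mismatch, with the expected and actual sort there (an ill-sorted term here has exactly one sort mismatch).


  (g) : C
    (g) : C
    (q) : B
  (f (g) (q)) : B
(u (g) (f (g) (q))) : C

well-sorted; sort = C


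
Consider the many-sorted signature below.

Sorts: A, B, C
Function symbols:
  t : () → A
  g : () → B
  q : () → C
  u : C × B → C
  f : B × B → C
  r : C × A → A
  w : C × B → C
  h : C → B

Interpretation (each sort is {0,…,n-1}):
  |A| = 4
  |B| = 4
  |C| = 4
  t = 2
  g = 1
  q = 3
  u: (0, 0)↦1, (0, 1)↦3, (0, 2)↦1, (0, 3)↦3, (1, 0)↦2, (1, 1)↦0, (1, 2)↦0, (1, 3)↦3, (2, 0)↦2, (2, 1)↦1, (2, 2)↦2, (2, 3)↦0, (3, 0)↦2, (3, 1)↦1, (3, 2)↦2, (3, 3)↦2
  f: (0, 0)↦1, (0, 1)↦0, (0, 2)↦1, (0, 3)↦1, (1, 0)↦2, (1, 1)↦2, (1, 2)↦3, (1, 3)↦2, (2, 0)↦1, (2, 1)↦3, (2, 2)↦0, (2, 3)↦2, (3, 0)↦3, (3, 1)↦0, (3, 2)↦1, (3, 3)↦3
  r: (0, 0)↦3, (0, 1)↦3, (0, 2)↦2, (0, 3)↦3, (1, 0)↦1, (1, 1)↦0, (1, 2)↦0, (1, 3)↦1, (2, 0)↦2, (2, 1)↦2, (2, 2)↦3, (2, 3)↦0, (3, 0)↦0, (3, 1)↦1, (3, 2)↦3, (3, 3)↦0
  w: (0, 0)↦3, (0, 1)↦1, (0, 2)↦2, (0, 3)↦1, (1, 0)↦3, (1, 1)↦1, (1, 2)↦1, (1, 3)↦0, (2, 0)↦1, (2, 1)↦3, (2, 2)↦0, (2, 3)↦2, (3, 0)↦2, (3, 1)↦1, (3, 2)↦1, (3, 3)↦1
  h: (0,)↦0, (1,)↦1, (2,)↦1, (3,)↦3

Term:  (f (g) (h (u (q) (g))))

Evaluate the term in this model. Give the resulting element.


  g = 1
  q = 3
  g = 1
  (u (q) (g)) = u(3, 1) = 1
  (h (u (q) (g))) = h(1,) = 1
  (f (g) (h (u (q) (g)))) = f(1, 1) = 2

value = 2


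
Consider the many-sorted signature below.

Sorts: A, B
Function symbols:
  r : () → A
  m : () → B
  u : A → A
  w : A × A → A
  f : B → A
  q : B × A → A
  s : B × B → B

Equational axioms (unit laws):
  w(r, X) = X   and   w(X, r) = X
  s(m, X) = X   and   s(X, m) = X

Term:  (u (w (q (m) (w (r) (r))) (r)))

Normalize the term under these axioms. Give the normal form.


normal form = (u (q (m) (r)))

1. (u (w (q (m) (w (r) (r))) (r)))  →  (u (q (m) (w (r) (r))))
2. (u (q (m) (w (r) (r))))  →  (u (q (m) (r)))


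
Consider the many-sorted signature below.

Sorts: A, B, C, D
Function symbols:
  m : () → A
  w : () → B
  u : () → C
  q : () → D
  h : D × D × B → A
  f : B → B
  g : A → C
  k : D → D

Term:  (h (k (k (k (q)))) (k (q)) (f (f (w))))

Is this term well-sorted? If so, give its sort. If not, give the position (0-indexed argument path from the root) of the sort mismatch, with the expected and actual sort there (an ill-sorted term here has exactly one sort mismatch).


well-sorted; sort = A

        (q) : D
      (k (q)) : D
    (k (k (q))) : D
  (k (k (k (q)))) : D
    (q) : D
  (k (q)) : D
      (w) : B
    (f (w)) : B
  (f (f (w))) : B
(h (k (k (k (q)))) (k (q)) (f (f (w)))) : A


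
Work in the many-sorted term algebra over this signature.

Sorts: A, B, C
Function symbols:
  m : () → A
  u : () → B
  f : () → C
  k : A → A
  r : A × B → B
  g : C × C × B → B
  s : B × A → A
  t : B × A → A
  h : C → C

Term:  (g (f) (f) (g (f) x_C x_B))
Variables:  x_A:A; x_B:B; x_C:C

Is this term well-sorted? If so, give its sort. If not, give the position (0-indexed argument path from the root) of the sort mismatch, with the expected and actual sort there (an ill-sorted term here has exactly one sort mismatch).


well-sorted; sort = B

  (f) : C
  (f) : C
    (f) : C
    x_C : C
    x_B : B
  (g (f) x_C x_B) : B
(g (f) (f) (g (f) x_C x_B)) : B


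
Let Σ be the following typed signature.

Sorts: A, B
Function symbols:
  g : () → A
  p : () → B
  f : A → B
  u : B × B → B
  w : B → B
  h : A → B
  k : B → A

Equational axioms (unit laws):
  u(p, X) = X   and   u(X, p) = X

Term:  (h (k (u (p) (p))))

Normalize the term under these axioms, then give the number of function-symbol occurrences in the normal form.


1. (h (k (u (p) (p))))  →  (h (k (p)))
normal form: (h (k (p)))

size = 3


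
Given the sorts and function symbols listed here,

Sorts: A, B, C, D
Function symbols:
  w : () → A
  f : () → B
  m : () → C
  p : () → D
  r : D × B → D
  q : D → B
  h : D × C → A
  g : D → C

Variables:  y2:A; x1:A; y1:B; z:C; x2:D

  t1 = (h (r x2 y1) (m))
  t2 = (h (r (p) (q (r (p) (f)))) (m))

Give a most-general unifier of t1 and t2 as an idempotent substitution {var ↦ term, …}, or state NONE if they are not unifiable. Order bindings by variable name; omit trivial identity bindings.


{x2 ↦ (p), y1 ↦ (q (r (p) (f)))}


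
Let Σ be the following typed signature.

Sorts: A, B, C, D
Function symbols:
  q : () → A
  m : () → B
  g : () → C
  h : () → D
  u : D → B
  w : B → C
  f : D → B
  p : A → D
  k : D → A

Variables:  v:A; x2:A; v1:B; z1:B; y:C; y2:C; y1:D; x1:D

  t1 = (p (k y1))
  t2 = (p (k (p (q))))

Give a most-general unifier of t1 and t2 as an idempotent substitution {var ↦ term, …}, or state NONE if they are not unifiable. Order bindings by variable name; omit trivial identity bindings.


{y1 ↦ (p (q))}


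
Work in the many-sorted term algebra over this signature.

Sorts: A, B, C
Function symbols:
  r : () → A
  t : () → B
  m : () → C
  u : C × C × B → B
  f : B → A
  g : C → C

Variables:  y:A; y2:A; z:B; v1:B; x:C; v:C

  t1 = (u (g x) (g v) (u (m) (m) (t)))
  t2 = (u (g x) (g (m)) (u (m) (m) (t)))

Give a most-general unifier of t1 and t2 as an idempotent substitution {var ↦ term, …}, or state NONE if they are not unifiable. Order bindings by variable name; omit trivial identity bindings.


{v ↦ (m)}


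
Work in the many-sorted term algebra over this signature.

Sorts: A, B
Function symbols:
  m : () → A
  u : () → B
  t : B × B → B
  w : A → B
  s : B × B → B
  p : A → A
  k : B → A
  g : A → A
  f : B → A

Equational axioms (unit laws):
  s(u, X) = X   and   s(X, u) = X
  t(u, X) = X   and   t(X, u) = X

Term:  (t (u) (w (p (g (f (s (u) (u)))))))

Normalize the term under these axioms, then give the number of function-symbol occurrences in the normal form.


1. (t (u) (w (p (g (f (s (u) (u)))))))  →  (w (p (g (f (s (u) (u))))))
2. (w (p (g (f (s (u) (u))))))  →  (w (p (g (f (u)))))
normal form: (w (p (g (f (u)))))

size = 5


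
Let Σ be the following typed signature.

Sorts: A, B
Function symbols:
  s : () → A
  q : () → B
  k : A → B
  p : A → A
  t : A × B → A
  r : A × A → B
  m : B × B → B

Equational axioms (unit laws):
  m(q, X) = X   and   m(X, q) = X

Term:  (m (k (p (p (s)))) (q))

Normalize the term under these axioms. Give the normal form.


normal form = (k (p (p (s))))

1. (m (k (p (p (s)))) (q))  →  (k (p (p (s))))


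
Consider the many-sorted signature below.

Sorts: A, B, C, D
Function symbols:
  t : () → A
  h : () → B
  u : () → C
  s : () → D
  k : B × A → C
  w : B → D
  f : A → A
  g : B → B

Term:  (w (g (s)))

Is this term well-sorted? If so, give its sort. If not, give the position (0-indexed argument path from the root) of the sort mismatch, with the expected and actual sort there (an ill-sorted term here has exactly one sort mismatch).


ill-sorted at position [0, 0]: expected B, got D

    (s) : D
  (g (s)) : ✗ arg 0 at [0, 0] has sort D, expected B


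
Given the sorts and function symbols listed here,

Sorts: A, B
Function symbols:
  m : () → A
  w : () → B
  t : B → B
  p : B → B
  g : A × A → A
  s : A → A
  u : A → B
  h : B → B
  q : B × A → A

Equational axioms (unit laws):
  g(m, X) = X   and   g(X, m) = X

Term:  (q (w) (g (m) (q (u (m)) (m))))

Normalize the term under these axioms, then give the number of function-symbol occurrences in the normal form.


1. (q (w) (g (m) (q (u (m)) (m))))  →  (q (w) (q (u (m)) (m)))
normal form: (q (w) (q (u (m)) (m)))

size = 6
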